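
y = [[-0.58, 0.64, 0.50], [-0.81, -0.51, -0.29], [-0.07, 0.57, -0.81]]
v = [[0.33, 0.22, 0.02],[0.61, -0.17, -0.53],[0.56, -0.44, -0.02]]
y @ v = [[0.48, -0.46, -0.36],  [-0.74, 0.04, 0.26],  [-0.13, 0.24, -0.29]]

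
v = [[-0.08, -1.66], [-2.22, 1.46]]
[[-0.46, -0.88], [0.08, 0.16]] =v @ [[0.14,0.27], [0.27,0.52]]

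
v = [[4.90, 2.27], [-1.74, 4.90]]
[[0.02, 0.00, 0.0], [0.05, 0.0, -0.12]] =v@ [[-0.00, 0.00, 0.01],  [0.01, -0.00, -0.02]]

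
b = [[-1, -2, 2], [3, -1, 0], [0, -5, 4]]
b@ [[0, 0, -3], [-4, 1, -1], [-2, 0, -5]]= [[4, -2, -5], [4, -1, -8], [12, -5, -15]]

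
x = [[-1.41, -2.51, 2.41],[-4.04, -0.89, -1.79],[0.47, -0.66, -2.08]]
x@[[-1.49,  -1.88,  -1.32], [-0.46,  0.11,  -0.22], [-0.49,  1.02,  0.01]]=[[2.07, 4.83, 2.44], [7.31, 5.67, 5.51], [0.62, -3.08, -0.50]]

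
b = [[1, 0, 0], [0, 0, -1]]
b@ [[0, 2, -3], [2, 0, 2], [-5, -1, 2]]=[[0, 2, -3], [5, 1, -2]]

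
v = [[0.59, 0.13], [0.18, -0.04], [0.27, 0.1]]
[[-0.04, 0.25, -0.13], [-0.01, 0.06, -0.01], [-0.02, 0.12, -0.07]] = v @ [[-0.07, 0.38, -0.14],[0.03, 0.22, -0.34]]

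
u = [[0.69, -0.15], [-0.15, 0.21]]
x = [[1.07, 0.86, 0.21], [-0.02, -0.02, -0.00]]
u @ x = [[0.74, 0.60, 0.14], [-0.16, -0.13, -0.03]]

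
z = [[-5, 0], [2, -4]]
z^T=[[-5, 2], [0, -4]]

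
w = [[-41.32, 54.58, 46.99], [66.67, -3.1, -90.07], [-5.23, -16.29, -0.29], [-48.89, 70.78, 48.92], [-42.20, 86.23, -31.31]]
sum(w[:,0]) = -70.97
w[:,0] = [-41.32, 66.67, -5.23, -48.89, -42.2]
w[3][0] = -48.89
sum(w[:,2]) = -25.759999999999987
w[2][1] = -16.29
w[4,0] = -42.2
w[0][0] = -41.32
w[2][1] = -16.29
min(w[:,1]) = -16.29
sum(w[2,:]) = -21.81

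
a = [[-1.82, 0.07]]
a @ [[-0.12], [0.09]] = [[0.22]]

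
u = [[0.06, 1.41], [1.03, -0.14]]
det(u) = -1.46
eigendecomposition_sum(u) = [[0.63, 0.68],  [0.50, 0.54]] + [[-0.57, 0.73], [0.53, -0.68]]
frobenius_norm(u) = 1.75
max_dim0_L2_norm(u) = 1.42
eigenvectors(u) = [[0.79, -0.73], [0.62, 0.68]]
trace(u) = -0.08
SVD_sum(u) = [[-0.09, 1.40],[0.01, -0.2]] + [[0.15, 0.01], [1.02, 0.06]]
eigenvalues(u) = [1.17, -1.25]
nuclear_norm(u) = 2.45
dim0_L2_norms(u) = [1.03, 1.42]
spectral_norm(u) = 1.42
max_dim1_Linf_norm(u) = 1.41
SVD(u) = [[-0.99, 0.14],  [0.14, 0.99]] @ diag([1.4182563782374245, 1.0299266214584726]) @ [[0.06, -1.00], [1.0, 0.06]]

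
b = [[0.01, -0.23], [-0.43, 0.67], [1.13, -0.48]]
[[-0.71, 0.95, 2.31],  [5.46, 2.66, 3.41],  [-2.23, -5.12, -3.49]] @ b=[[2.19, -0.31], [2.76, -1.11], [-1.76, -1.24]]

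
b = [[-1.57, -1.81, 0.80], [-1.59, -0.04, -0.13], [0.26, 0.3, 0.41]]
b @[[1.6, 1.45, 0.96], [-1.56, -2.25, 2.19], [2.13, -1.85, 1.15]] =[[2.02, 0.32, -4.55], [-2.76, -1.98, -1.76], [0.82, -1.06, 1.38]]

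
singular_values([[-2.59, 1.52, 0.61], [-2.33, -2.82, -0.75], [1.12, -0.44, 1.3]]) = [3.88, 3.09, 1.35]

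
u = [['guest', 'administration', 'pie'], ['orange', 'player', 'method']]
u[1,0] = 'orange'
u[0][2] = 'pie'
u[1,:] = ['orange', 'player', 'method']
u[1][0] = 'orange'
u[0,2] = 'pie'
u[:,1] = ['administration', 'player']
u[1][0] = 'orange'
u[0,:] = ['guest', 'administration', 'pie']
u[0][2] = 'pie'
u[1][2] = 'method'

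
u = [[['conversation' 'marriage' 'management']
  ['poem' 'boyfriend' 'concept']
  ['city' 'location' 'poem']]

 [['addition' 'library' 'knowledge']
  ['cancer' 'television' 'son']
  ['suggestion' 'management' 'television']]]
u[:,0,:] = [['conversation', 'marriage', 'management'], ['addition', 'library', 'knowledge']]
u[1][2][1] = 'management'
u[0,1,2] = 'concept'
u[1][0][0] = 'addition'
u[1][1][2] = 'son'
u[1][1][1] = 'television'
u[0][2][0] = 'city'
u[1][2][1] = 'management'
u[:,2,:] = [['city', 'location', 'poem'], ['suggestion', 'management', 'television']]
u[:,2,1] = ['location', 'management']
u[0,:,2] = ['management', 'concept', 'poem']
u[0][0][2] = 'management'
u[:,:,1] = [['marriage', 'boyfriend', 'location'], ['library', 'television', 'management']]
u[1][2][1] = 'management'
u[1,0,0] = 'addition'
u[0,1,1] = 'boyfriend'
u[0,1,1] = 'boyfriend'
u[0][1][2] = 'concept'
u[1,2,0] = 'suggestion'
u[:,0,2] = ['management', 'knowledge']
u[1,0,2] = 'knowledge'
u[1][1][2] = 'son'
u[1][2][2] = 'television'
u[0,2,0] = 'city'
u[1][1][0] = 'cancer'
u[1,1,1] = 'television'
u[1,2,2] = 'television'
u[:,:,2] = [['management', 'concept', 'poem'], ['knowledge', 'son', 'television']]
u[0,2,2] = 'poem'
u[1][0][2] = 'knowledge'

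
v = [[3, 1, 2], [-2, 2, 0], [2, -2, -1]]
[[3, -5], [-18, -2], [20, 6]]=v @[[4, 1], [-5, 0], [-2, -4]]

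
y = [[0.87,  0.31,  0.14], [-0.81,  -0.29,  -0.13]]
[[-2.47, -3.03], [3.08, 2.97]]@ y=[[0.31, 0.11, 0.05],  [0.27, 0.09, 0.05]]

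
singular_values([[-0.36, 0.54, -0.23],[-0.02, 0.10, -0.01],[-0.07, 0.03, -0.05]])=[0.7, 0.07, 0.0]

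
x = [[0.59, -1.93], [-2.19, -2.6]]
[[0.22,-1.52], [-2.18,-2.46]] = x @ [[0.83, 0.14], [0.14, 0.83]]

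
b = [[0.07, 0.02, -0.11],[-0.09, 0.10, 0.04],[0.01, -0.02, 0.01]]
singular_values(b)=[0.17, 0.1, 0.0]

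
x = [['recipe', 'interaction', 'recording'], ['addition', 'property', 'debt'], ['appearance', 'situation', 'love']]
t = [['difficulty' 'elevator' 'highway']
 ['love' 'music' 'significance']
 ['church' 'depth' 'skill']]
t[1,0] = 'love'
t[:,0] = ['difficulty', 'love', 'church']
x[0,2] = 'recording'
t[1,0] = 'love'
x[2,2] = 'love'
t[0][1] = 'elevator'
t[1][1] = 'music'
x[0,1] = 'interaction'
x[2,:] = ['appearance', 'situation', 'love']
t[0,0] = 'difficulty'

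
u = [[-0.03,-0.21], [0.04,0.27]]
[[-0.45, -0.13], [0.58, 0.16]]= u@ [[0.39, -1.84],[2.09, 0.87]]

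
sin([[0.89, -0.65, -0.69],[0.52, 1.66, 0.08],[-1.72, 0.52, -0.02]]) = [[0.63, 0.01, -0.49],  [0.14, 1.14, 0.16],  [-1.35, -0.12, -0.17]]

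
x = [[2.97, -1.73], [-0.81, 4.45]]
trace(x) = 7.42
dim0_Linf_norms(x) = [2.97, 4.45]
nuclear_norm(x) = 7.48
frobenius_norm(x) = 5.68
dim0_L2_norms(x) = [3.08, 4.77]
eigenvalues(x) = [2.31, 5.11]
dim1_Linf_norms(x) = [2.97, 4.45]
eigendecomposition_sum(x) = [[1.77, 1.43],[0.67, 0.54]] + [[1.2, -3.16],[-1.48, 3.91]]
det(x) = 11.82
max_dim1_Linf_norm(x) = 4.45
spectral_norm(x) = 5.21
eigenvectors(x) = [[-0.94, 0.63], [-0.35, -0.78]]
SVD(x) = [[-0.55, 0.83], [0.83, 0.55]] @ diag([5.2082726916786575, 2.2685448131157457]) @ [[-0.44, 0.90],  [0.90, 0.44]]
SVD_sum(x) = [[1.27, -2.57], [-1.93, 3.9]] + [[1.70, 0.84], [1.12, 0.55]]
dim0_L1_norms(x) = [3.78, 6.18]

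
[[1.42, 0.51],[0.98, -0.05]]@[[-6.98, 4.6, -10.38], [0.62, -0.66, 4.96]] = [[-9.6, 6.20, -12.21], [-6.87, 4.54, -10.42]]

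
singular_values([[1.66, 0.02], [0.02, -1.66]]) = [1.66, 1.66]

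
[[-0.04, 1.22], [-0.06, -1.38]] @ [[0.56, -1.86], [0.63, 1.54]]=[[0.75, 1.95], [-0.90, -2.01]]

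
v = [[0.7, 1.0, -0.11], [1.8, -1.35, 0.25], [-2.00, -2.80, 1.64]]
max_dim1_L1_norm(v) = 6.44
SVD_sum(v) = [[0.59, 0.88, -0.47], [-0.11, -0.17, 0.09], [-1.92, -2.90, 1.54]] + [[0.05, -0.03, 0.00], [1.91, -1.18, 0.17], [-0.09, 0.06, -0.01]] + [[0.06, 0.15, 0.35],[-0.00, -0.0, -0.0],[0.02, 0.05, 0.11]]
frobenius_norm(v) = 4.60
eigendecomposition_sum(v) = [[0.76, 0.33, -0.08], [-0.42, -0.18, 0.04], [-10.56, -4.5, 1.09]] + [[0.37, 0.12, 0.02], [1.04, 0.34, 0.06], [7.87, 2.6, 0.47]] + [[-0.43, 0.55, -0.05], [1.18, -1.51, 0.15], [0.7, -0.90, 0.09]]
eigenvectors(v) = [[0.07,0.05,-0.3],  [-0.04,0.13,0.82],  [-1.00,0.99,0.49]]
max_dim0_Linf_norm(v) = 2.8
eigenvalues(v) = [1.67, 1.18, -1.86]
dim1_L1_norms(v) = [1.81, 3.4, 6.44]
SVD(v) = [[-0.29, -0.03, 0.96], [0.06, -1.00, -0.01], [0.96, 0.05, 0.29]] @ diag([3.987323772781147, 2.256648219487042, 0.40680209500477743]) @ [[-0.51, -0.76, 0.40], [-0.85, 0.52, -0.07], [0.16, 0.38, 0.91]]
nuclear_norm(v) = 6.65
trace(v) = 0.99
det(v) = -3.66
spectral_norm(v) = 3.99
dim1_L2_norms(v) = [1.23, 2.26, 3.81]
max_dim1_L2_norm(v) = 3.81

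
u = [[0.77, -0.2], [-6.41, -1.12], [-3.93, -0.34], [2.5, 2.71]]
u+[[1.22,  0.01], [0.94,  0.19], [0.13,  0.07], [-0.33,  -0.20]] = [[1.99,-0.19], [-5.47,-0.93], [-3.80,-0.27], [2.17,2.51]]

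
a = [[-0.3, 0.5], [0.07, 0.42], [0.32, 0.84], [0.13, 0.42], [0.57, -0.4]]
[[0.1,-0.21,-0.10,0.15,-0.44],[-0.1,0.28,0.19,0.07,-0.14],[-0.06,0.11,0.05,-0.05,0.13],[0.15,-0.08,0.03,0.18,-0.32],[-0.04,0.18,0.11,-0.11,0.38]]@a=[[-0.31, 0.12], [0.04, 0.31], [0.11, -0.01], [-0.2, 0.27], [0.26, -0.05]]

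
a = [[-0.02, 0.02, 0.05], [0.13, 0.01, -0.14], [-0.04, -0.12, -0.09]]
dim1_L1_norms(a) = [0.09, 0.28, 0.25]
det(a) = -0.00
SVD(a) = [[-0.27, 0.08, -0.96], [0.88, 0.43, -0.21], [0.39, -0.90, -0.19]] @ diag([0.20562653815922458, 0.1473560507813636, 0.001980177460005854]) @ [[0.51, -0.21, -0.84], [0.61, 0.77, 0.17], [-0.61, 0.60, -0.52]]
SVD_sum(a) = [[-0.03, 0.01, 0.05], [0.09, -0.04, -0.15], [0.04, -0.02, -0.07]] + [[0.01, 0.01, 0.0], [0.04, 0.05, 0.01], [-0.08, -0.10, -0.02]] + [[0.0, -0.0, 0.0],[0.0, -0.0, 0.0],[0.0, -0.0, 0.0]]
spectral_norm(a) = 0.21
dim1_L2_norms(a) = [0.06, 0.19, 0.16]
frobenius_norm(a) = 0.25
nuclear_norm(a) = 0.35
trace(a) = -0.10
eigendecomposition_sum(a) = [[-0.01, -0.01, 0.0],[0.11, 0.08, -0.03],[-0.07, -0.05, 0.02]] + [[0.0, 0.0, 0.00], [-0.00, -0.00, -0.00], [0.00, 0.00, 0.0]] + [[-0.01,0.03,0.05], [0.03,-0.07,-0.11], [0.03,-0.07,-0.11]]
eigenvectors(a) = [[0.10,  -0.60,  -0.28],[-0.83,  0.61,  0.67],[0.54,  -0.53,  0.69]]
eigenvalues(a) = [0.09, 0.0, -0.19]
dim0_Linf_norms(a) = [0.13, 0.12, 0.14]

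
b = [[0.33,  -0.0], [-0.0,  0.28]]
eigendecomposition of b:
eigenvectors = [[1.0, 0.0], [0.00, 1.00]]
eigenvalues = [0.33, 0.28]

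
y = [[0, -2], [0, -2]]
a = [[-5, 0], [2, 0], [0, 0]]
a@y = [[0, 10], [0, -4], [0, 0]]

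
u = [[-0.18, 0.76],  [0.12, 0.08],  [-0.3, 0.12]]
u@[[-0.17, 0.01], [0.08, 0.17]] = [[0.09, 0.13], [-0.01, 0.01], [0.06, 0.02]]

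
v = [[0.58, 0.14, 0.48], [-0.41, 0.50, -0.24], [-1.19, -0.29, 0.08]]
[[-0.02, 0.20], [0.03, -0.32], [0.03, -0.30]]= v @[[-0.03, 0.34], [0.03, -0.32], [-0.01, 0.10]]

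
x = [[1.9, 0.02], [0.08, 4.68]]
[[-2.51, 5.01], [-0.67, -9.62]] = x@ [[-1.32, 2.66],[-0.12, -2.1]]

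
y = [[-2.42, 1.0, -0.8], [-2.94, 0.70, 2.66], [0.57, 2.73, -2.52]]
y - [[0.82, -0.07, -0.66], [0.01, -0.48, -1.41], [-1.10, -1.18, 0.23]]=[[-3.24,  1.07,  -0.14], [-2.95,  1.18,  4.07], [1.67,  3.91,  -2.75]]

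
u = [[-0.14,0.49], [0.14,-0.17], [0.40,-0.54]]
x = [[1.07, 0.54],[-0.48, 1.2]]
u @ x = [[-0.38, 0.51], [0.23, -0.13], [0.69, -0.43]]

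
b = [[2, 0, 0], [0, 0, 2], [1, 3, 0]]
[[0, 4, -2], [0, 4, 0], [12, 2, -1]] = b@[[0, 2, -1], [4, 0, 0], [0, 2, 0]]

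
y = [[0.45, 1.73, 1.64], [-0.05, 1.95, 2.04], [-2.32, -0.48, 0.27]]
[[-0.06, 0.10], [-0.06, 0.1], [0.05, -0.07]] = y @ [[-0.02, 0.03], [-0.01, 0.02], [-0.02, 0.03]]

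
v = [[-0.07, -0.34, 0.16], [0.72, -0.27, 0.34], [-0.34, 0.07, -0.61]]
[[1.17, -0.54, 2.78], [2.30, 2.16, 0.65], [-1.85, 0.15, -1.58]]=v @ [[1.2, 4.05, -3.00], [-2.72, -0.44, -5.87], [2.05, -2.56, 3.59]]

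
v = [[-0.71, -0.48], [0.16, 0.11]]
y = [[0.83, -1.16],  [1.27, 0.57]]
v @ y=[[-1.2, 0.55], [0.27, -0.12]]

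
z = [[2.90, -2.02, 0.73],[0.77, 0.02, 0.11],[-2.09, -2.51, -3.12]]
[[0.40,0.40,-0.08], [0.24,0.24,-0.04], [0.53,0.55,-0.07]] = z @[[0.39,  0.38,  -0.06],[0.16,  0.15,  -0.02],[-0.56,  -0.55,  0.08]]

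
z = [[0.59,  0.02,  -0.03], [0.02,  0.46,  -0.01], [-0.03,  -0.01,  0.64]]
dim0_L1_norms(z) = [0.64, 0.49, 0.68]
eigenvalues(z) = [0.66, 0.58, 0.46]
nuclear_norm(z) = 1.69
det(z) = 0.17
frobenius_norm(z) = 0.99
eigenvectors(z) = [[0.44, 0.89, -0.14], [0.09, 0.11, 0.99], [-0.90, 0.44, 0.03]]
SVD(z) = [[-0.44, 0.89, -0.14], [-0.09, 0.11, 0.99], [0.9, 0.44, 0.03]] @ diag([0.6556432260584628, 0.5775314822695156, 0.45682529167202157]) @ [[-0.44, -0.09, 0.90],[0.89, 0.11, 0.44],[-0.14, 0.99, 0.03]]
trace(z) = 1.69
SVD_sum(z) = [[0.12, 0.03, -0.26], [0.03, 0.01, -0.05], [-0.26, -0.05, 0.53]] + [[0.46, 0.06, 0.23], [0.06, 0.01, 0.03], [0.23, 0.03, 0.11]] + [[0.01, -0.06, -0.0], [-0.06, 0.45, 0.01], [-0.0, 0.01, 0.0]]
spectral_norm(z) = 0.66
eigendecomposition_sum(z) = [[0.12, 0.03, -0.26], [0.03, 0.01, -0.05], [-0.26, -0.05, 0.53]] + [[0.46, 0.06, 0.23], [0.06, 0.01, 0.03], [0.23, 0.03, 0.11]] + [[0.01, -0.06, -0.0], [-0.06, 0.45, 0.01], [-0.00, 0.01, 0.00]]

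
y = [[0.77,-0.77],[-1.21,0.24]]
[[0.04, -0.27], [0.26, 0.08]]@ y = [[0.36,-0.1], [0.10,-0.18]]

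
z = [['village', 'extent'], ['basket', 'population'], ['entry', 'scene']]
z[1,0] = 'basket'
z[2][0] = 'entry'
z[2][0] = 'entry'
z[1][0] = 'basket'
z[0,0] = 'village'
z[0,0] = 'village'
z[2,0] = 'entry'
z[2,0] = 'entry'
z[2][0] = 'entry'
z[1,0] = 'basket'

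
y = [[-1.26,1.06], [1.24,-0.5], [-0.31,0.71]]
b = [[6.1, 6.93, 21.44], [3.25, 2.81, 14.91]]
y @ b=[[-4.24, -5.75, -11.21], [5.94, 7.19, 19.13], [0.42, -0.15, 3.94]]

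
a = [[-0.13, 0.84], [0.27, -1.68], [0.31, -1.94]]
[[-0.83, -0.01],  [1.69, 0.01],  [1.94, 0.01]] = a @ [[2.82, -0.28], [-0.55, -0.05]]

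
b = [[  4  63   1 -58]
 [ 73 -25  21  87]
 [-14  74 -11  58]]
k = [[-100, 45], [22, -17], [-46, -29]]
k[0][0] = -100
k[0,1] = 45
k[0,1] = 45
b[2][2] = -11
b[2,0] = -14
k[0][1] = 45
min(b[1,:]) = -25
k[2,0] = -46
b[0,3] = -58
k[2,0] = -46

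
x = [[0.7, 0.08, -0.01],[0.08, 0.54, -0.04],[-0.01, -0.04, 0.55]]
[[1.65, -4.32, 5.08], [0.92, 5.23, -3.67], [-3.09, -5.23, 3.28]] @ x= [[0.76, -2.4, 2.95], [1.1, 3.04, -2.24], [-2.61, -3.20, 2.04]]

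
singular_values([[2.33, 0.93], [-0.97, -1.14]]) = [2.86, 0.61]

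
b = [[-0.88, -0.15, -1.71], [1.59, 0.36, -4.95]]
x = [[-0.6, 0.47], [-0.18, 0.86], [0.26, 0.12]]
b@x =[[0.11,  -0.75], [-2.31,  0.46]]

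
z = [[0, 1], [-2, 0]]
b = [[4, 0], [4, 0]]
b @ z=[[0, 4], [0, 4]]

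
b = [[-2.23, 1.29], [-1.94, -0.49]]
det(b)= 3.595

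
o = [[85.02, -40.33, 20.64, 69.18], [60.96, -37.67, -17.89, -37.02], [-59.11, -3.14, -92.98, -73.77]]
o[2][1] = -3.14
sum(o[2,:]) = -229.0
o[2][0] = -59.11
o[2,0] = -59.11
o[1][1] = -37.67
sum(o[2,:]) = -229.0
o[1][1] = -37.67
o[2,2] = -92.98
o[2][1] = -3.14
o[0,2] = 20.64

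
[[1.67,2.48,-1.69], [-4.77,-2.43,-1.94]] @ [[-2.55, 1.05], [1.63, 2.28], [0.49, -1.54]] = [[-1.04, 10.01], [7.25, -7.56]]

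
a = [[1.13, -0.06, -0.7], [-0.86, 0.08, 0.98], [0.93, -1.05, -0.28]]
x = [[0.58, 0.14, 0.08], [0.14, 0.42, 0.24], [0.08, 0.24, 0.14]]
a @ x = [[0.59, -0.03, -0.02],  [-0.41, 0.15, 0.09],  [0.37, -0.38, -0.22]]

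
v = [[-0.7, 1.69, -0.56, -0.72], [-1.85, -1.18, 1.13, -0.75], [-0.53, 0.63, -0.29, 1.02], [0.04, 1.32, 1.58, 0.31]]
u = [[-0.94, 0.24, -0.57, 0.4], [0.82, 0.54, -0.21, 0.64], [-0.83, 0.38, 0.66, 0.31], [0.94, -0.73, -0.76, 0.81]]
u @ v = [[0.53, -1.70, 1.59, 0.04], [-1.44, 1.46, 1.22, -1.01], [-0.46, -1.03, 1.19, 1.08], [1.13, 3.04, 0.15, -0.65]]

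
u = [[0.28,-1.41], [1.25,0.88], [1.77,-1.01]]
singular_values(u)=[2.34, 1.76]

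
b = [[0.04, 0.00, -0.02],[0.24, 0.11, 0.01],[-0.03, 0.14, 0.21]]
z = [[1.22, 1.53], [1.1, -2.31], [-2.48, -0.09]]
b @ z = [[0.10, 0.06], [0.39, 0.11], [-0.40, -0.39]]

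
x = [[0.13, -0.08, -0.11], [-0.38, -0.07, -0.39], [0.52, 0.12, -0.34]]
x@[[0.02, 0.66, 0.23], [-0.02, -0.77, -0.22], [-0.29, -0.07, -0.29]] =[[0.04, 0.16, 0.08], [0.11, -0.17, 0.04], [0.11, 0.27, 0.19]]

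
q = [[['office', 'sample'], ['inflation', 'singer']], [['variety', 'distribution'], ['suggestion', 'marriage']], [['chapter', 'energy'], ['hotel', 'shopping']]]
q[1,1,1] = 'marriage'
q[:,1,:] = [['inflation', 'singer'], ['suggestion', 'marriage'], ['hotel', 'shopping']]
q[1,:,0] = ['variety', 'suggestion']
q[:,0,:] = [['office', 'sample'], ['variety', 'distribution'], ['chapter', 'energy']]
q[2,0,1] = 'energy'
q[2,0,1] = 'energy'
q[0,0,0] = 'office'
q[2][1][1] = 'shopping'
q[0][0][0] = 'office'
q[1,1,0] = 'suggestion'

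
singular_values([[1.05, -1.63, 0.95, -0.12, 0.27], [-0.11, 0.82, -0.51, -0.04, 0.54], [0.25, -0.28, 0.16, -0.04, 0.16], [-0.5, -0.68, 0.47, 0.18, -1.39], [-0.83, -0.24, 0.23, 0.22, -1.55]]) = [2.6, 2.36, 0.01, 0.0, 0.0]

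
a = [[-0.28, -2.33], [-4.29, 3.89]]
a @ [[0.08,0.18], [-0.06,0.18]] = [[0.12, -0.47], [-0.58, -0.07]]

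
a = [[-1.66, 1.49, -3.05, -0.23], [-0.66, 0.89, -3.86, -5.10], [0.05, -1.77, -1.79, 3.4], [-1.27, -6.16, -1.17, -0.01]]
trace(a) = -2.57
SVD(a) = [[-0.31,-0.19,-0.67,-0.66], [-0.75,-0.51,0.07,0.42], [0.39,-0.19,-0.69,0.58], [0.44,-0.82,0.27,-0.25]] @ diag([7.391975156954469, 6.564476516383523, 4.010790413318938, 1.2146240592241304]) @ [[0.06,-0.61,0.35,0.7], [0.25,0.71,0.58,0.30], [0.17,-0.33,0.67,-0.64], [0.95,-0.09,-0.30,-0.01]]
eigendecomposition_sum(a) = [[0.07-0.00j, 1.36-0.00j, -0.46+0.00j, (-1.21+0j)], [(0.19-0j), (3.6-0j), -1.21+0.00j, (-3.19+0j)], [(-0.1+0j), (-1.9+0j), (0.64+0j), (1.69-0j)], [(-0.16+0j), -3.07+0.00j, 1.04+0.00j, (2.73-0j)]] + [[-0.26+0.56j, -0.42+1.25j, -2.06+1.27j, (0.66+0.92j)], [(-0.55-0.31j), (-1.25-0.51j), (-1.16-2.19j), (-0.99+0.61j)], [(-0+0.52j), 0.13+1.10j, (-1.12+1.71j), 0.84+0.47j], [(-0.64-0.51j), (-1.48-0.93j), (-1-3.04j), (-1.39+0.57j)]] + [[(-0.26-0.56j), -0.42-1.25j, (-2.06-1.27j), (0.66-0.92j)],  [-0.55+0.31j, (-1.25+0.51j), (-1.16+2.19j), (-0.99-0.61j)],  [-0.00-0.52j, (0.13-1.1j), -1.12-1.71j, (0.84-0.47j)],  [-0.64+0.51j, -1.48+0.93j, -1.00+3.04j, -1.39-0.57j]] + [[-1.20-0.00j, (0.96-0j), (1.52-0j), -0.34+0.00j], [0.26+0.00j, (-0.21+0j), -0.33+0.00j, 0.07-0.00j], [(0.15+0j), -0.12+0.00j, -0.20+0.00j, (0.04-0j)], [(0.16+0j), -0.13+0.00j, -0.21+0.00j, (0.05-0j)]]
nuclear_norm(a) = 19.18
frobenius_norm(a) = 10.74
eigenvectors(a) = [[-0.26+0.00j, (-0.11-0.46j), -0.11+0.46j, 0.96+0.00j], [(-0.68+0j), 0.48-0.08j, (0.48+0.08j), -0.21+0.00j], [(0.36+0j), (-0.25-0.31j), (-0.25+0.31j), -0.12+0.00j], [(0.58+0j), (0.62+0j), (0.62-0j), -0.13+0.00j]]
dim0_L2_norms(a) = [2.19, 6.64, 5.36, 6.13]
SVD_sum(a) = [[-0.14,1.39,-0.80,-1.59], [-0.34,3.40,-1.96,-3.89], [0.18,-1.75,1.01,2.0], [0.2,-2.02,1.16,2.31]] + [[-0.31,-0.86,-0.71,-0.37], [-0.85,-2.37,-1.95,-1.02], [-0.32,-0.89,-0.73,-0.38], [-1.37,-3.81,-3.13,-1.63]] + [[-0.45,  0.89,  -1.78,  1.72], [0.05,  -0.10,  0.20,  -0.19], [-0.47,  0.93,  -1.86,  1.79], [0.18,  -0.36,  0.71,  -0.69]] + [[-0.76, 0.07, 0.24, 0.01], [0.48, -0.05, -0.15, -0.01], [0.67, -0.06, -0.21, -0.01], [-0.28, 0.03, 0.09, 0.0]]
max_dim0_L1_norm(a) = 10.31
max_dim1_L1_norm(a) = 10.51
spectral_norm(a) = 7.39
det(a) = -236.39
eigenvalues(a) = [(7.04+0j), (-4.02+2.32j), (-4.02-2.32j), (-1.56+0j)]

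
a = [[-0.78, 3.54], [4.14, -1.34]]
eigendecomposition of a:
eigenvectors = [[0.71, -0.65], [0.71, 0.76]]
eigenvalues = [2.78, -4.9]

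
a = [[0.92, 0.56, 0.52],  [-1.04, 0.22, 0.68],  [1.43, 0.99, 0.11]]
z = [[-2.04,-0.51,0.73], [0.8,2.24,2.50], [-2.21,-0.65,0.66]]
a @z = [[-2.58, 0.45, 2.41], [0.79, 0.58, 0.24], [-2.37, 1.42, 3.59]]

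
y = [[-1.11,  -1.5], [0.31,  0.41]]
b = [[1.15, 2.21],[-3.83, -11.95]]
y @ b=[[4.47,  15.47], [-1.21,  -4.21]]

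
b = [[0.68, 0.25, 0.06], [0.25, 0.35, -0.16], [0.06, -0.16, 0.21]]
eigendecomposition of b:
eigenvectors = [[-0.87, -0.31, 0.37], [-0.48, 0.63, -0.61], [0.04, 0.71, 0.7]]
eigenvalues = [0.82, 0.04, 0.38]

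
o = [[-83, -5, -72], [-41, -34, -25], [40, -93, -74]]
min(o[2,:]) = -93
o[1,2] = -25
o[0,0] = -83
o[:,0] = [-83, -41, 40]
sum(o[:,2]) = -171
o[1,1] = -34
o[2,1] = -93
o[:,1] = [-5, -34, -93]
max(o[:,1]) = -5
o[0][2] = -72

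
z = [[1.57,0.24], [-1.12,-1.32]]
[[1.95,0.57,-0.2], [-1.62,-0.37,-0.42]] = z @ [[1.21, 0.37, -0.2], [0.20, -0.03, 0.49]]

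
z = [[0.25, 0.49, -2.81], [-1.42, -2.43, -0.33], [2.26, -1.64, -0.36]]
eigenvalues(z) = [(0.18+2.78j), (0.18-2.78j), (-2.91+0j)]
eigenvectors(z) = [[0.70+0.00j, 0.70-0.00j, 0.21+0.00j], [-0.14+0.23j, -0.14-0.23j, 0.90+0.00j], [(-0.01-0.66j), -0.01+0.66j, (0.39+0j)]]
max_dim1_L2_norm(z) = 2.86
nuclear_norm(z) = 8.49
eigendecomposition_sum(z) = [[0.18+1.33j,0.53-0.31j,(-1.31-0.01j)], [-0.47-0.20j,-0.00+0.23j,(0.26-0.42j)], [(1.24-0.18j),(-0.29-0.49j),(0.01+1.22j)]] + [[(0.18-1.33j), (0.53+0.31j), -1.31+0.01j], [(-0.47+0.2j), -0.00-0.23j, 0.26+0.42j], [1.24+0.18j, (-0.29+0.49j), 0.01-1.22j]] + [[(-0.11-0j), -0.57+0.00j, (-0.2+0j)], [-0.48-0.00j, (-2.42+0j), -0.85+0.00j], [-0.21-0.00j, (-1.06+0j), -0.37+0.00j]]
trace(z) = -2.54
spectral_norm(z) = 2.99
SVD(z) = [[0.4, 0.77, 0.5],[0.50, -0.64, 0.58],[0.77, 0.02, -0.64]] @ diag([2.985147445913124, 2.956085287532488, 2.5507164677776935]) @ [[0.38, -0.76, -0.52],[0.39, 0.64, -0.66],[-0.84, -0.04, -0.54]]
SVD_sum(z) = [[0.45, -0.91, -0.63], [0.56, -1.14, -0.78], [0.87, -1.75, -1.2]] + [[0.88, 1.46, -1.49],[-0.74, -1.23, 1.25],[0.02, 0.04, -0.04]] + [[-1.08,-0.06,-0.69], [-1.24,-0.07,-0.80], [1.37,0.07,0.88]]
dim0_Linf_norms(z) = [2.26, 2.43, 2.81]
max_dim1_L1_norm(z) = 4.26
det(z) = -22.51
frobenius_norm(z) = 4.91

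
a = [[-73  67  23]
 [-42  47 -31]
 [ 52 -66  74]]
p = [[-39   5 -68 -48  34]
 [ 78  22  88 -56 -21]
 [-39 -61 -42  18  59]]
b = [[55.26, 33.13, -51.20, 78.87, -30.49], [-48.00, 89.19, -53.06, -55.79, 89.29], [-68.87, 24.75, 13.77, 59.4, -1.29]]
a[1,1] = 47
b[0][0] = 55.26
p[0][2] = -68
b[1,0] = -48.0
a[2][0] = 52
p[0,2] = -68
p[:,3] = [-48, -56, 18]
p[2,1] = -61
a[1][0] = -42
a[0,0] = -73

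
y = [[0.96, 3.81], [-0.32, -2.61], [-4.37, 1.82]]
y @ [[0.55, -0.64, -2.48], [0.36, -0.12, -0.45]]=[[1.9,-1.07,-4.1], [-1.12,0.52,1.97], [-1.75,2.58,10.02]]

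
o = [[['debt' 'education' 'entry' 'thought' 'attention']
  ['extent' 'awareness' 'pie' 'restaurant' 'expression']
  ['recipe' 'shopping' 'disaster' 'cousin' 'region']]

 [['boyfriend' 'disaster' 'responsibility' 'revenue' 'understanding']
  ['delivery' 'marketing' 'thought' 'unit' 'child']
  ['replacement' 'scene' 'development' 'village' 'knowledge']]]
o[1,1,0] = 'delivery'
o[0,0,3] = 'thought'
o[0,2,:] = ['recipe', 'shopping', 'disaster', 'cousin', 'region']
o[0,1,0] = 'extent'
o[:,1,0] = ['extent', 'delivery']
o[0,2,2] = 'disaster'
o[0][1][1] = 'awareness'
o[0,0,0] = 'debt'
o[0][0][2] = 'entry'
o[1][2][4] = 'knowledge'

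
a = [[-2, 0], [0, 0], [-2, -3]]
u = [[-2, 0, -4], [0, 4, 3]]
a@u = [[4, 0, 8], [0, 0, 0], [4, -12, -1]]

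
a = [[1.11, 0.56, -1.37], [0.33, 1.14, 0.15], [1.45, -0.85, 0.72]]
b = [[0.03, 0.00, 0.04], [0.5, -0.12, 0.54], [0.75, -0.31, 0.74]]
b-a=[[-1.08, -0.56, 1.41], [0.17, -1.26, 0.39], [-0.70, 0.54, 0.02]]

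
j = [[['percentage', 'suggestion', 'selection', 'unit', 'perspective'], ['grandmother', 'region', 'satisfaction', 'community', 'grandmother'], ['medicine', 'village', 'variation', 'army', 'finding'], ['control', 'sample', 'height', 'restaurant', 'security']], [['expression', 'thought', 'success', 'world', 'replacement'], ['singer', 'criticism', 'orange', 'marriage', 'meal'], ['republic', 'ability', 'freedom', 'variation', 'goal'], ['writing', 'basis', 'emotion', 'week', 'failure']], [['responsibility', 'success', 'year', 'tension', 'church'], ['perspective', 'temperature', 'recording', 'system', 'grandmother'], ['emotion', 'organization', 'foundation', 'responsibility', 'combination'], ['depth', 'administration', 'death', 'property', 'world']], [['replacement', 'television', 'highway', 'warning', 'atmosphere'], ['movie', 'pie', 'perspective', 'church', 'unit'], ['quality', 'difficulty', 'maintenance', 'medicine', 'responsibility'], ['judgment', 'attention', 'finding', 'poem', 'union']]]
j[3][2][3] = 'medicine'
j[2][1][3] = 'system'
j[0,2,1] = 'village'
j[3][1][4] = 'unit'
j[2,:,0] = ['responsibility', 'perspective', 'emotion', 'depth']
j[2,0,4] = 'church'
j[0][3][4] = 'security'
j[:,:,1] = [['suggestion', 'region', 'village', 'sample'], ['thought', 'criticism', 'ability', 'basis'], ['success', 'temperature', 'organization', 'administration'], ['television', 'pie', 'difficulty', 'attention']]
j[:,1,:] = [['grandmother', 'region', 'satisfaction', 'community', 'grandmother'], ['singer', 'criticism', 'orange', 'marriage', 'meal'], ['perspective', 'temperature', 'recording', 'system', 'grandmother'], ['movie', 'pie', 'perspective', 'church', 'unit']]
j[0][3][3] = 'restaurant'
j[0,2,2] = 'variation'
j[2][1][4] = 'grandmother'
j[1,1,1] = 'criticism'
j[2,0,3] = 'tension'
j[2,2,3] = 'responsibility'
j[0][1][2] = 'satisfaction'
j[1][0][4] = 'replacement'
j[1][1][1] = 'criticism'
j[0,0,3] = 'unit'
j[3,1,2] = 'perspective'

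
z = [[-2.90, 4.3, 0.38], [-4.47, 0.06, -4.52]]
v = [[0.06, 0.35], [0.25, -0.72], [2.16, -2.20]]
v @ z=[[-1.74, 0.28, -1.56], [2.49, 1.03, 3.35], [3.57, 9.16, 10.76]]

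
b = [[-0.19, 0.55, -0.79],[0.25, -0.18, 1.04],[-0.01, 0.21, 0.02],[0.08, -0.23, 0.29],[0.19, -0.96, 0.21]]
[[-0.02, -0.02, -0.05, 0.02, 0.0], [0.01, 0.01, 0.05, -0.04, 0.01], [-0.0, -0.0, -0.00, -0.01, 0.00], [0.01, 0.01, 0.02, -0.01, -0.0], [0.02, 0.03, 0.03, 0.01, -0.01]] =b @ [[0.05, 0.04, -0.01, -0.03, 0.04], [-0.01, -0.02, -0.02, -0.03, 0.02], [-0.0, 0.0, 0.05, -0.04, -0.0]]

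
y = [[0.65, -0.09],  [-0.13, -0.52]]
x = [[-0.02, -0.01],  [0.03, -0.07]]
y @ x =[[-0.02, -0.00], [-0.01, 0.04]]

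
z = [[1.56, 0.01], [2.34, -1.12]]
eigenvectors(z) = [[0.75, -0.00], [0.66, 1.0]]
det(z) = -1.77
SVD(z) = [[-0.50, -0.87],[-0.87, 0.50]] @ diag([2.9677872483976633, 0.5966061081217882]) @ [[-0.95, 0.33], [-0.33, -0.95]]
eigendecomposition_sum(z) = [[1.56,  0.01], [1.36,  0.01]] + [[-0.00, 0.0],[0.98, -1.13]]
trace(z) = 0.44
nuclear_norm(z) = 3.56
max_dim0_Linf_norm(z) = 2.34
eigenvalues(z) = [1.57, -1.13]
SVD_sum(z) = [[1.39, -0.48], [2.44, -0.84]] + [[0.17,  0.49], [-0.1,  -0.28]]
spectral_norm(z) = 2.97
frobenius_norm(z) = 3.03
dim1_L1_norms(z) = [1.57, 3.46]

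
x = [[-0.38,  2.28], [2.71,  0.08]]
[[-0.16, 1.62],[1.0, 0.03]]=x @ [[0.37, -0.01], [-0.01, 0.71]]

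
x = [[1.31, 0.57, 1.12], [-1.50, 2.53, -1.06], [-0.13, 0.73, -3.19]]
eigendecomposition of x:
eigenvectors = [[-0.29+0.48j, -0.29-0.48j, -0.26+0.00j], [-0.82+0.00j, -0.82-0.00j, (0.11+0j)], [(-0.11+0.01j), (-0.11-0.01j), 0.96+0.00j]]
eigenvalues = [(1.86+0.89j), (1.86-0.89j), (-3.07+0j)]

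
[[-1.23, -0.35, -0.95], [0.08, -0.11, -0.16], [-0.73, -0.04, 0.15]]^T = [[-1.23,0.08,-0.73], [-0.35,-0.11,-0.04], [-0.95,-0.16,0.15]]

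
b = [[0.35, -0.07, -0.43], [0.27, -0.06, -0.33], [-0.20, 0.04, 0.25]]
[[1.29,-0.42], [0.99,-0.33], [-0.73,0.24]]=b @ [[4.84,-0.68],  [0.25,0.13],  [0.91,0.41]]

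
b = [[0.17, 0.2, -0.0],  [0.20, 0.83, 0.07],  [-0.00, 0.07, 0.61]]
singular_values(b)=[0.9, 0.6, 0.11]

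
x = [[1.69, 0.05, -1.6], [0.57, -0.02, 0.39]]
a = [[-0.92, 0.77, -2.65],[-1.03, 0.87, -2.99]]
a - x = [[-2.61, 0.72, -1.05], [-1.6, 0.89, -3.38]]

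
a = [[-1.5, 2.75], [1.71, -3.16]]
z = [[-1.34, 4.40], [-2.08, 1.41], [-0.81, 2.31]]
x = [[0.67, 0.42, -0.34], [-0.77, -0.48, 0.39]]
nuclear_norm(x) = 1.31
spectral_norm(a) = 4.77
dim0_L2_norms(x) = [1.02, 0.64, 0.52]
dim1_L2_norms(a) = [3.13, 3.59]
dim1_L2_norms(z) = [4.6, 2.51, 2.45]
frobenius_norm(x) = 1.31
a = x @ z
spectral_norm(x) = 1.31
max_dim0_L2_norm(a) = 4.19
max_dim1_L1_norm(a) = 4.87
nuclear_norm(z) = 7.05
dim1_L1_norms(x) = [1.43, 1.64]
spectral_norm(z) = 5.60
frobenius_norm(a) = 4.77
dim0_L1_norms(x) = [1.44, 0.9, 0.73]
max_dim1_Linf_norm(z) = 4.4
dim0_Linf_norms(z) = [2.08, 4.4]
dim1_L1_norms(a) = [4.25, 4.87]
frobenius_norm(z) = 5.78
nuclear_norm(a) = 4.77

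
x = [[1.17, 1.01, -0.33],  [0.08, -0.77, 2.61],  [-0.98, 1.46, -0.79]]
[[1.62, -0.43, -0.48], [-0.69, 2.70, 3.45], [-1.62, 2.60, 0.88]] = x@ [[1.53, -1.39, -0.78], [-0.3, 1.7, 0.96], [-0.40, 1.58, 1.63]]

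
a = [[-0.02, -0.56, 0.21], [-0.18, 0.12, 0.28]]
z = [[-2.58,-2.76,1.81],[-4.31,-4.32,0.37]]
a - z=[[2.56,  2.20,  -1.60], [4.13,  4.44,  -0.09]]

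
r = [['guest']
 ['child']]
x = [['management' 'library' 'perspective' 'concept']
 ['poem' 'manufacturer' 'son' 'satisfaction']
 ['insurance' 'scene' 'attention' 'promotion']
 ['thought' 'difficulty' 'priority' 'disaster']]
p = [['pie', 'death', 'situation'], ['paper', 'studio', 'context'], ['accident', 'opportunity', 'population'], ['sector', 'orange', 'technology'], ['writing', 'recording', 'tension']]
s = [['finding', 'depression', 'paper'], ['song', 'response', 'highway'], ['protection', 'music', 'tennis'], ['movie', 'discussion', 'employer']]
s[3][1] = 'discussion'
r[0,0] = 'guest'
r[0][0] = 'guest'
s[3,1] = 'discussion'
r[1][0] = 'child'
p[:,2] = ['situation', 'context', 'population', 'technology', 'tension']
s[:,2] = ['paper', 'highway', 'tennis', 'employer']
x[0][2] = 'perspective'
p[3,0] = 'sector'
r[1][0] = 'child'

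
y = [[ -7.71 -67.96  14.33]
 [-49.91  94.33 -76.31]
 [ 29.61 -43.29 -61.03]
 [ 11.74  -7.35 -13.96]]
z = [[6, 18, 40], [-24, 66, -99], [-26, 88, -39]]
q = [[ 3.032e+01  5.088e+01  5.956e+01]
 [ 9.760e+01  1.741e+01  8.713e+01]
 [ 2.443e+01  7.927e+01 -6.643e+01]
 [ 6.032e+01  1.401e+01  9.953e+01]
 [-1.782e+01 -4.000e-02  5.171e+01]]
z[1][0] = -24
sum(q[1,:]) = 202.14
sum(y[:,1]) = -24.269999999999996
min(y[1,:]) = -76.31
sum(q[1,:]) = 202.14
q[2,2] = -66.43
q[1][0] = 97.6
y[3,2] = -13.96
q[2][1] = 79.27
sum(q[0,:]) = 140.76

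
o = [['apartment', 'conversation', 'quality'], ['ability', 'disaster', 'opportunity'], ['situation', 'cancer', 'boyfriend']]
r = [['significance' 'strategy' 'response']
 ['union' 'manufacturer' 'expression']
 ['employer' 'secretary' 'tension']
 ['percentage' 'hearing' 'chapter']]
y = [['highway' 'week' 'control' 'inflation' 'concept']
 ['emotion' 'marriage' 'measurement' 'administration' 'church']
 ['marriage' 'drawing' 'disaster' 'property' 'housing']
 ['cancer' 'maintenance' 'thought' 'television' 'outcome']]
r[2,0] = 'employer'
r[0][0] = 'significance'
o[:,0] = ['apartment', 'ability', 'situation']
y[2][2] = 'disaster'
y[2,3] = 'property'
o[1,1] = 'disaster'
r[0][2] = 'response'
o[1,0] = 'ability'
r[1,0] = 'union'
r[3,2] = 'chapter'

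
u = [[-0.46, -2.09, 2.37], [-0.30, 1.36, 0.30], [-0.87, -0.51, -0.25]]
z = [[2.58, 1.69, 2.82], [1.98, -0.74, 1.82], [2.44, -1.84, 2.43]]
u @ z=[[0.46, -3.59, 0.66], [2.65, -2.07, 2.36], [-3.86, -0.63, -3.99]]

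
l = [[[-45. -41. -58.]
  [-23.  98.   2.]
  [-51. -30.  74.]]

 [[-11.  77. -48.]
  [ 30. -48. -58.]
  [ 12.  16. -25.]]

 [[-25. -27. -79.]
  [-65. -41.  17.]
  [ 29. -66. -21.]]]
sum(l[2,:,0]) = -61.0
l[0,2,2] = 74.0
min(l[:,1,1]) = -48.0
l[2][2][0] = 29.0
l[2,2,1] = -66.0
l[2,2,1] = -66.0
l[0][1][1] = 98.0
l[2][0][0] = -25.0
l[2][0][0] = -25.0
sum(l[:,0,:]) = -257.0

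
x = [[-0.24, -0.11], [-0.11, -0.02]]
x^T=[[-0.24, -0.11], [-0.11, -0.02]]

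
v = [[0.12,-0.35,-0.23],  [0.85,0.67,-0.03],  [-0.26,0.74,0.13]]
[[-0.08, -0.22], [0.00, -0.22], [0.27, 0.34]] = v @ [[-0.26, -0.44],[0.32, 0.24],[-0.27, 0.34]]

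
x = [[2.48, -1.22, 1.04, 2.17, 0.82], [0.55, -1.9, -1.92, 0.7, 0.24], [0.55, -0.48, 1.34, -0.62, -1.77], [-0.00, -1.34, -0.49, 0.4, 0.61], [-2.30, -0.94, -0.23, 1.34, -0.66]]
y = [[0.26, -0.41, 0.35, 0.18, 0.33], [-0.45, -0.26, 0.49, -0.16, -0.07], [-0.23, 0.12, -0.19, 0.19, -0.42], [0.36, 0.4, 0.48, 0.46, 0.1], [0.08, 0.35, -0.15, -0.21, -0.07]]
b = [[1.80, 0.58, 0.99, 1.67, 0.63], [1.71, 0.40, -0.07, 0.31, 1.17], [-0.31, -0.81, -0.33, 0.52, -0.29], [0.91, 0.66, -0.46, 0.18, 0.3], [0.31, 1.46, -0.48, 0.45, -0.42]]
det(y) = -0.01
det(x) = 43.47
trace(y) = 0.20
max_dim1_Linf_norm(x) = 2.48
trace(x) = 1.66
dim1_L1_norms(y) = [1.53, 1.43, 1.15, 1.8, 0.86]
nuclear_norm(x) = 12.61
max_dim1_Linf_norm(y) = 0.49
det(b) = -0.59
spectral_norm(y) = 0.99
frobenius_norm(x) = 6.25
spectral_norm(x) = 4.11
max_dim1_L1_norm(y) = 1.8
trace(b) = 1.63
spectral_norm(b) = 3.52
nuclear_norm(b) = 7.54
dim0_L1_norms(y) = [1.38, 1.54, 1.66, 1.2, 0.99]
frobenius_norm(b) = 4.24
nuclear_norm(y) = 2.96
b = x @ y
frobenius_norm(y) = 1.52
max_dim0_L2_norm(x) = 3.47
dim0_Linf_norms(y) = [0.45, 0.41, 0.49, 0.46, 0.42]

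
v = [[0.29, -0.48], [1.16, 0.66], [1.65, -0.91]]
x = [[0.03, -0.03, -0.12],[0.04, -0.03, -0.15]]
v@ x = [[-0.01, 0.01, 0.04], [0.06, -0.05, -0.24], [0.01, -0.02, -0.06]]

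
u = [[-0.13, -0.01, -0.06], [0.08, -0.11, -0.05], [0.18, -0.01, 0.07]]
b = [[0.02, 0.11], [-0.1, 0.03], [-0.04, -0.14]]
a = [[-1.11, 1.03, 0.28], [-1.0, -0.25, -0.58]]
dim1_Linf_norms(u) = [0.13, 0.11, 0.18]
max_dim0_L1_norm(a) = 2.11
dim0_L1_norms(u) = [0.39, 0.13, 0.18]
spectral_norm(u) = 0.25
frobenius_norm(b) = 0.21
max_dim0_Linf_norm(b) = 0.14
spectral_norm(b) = 0.18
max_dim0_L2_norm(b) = 0.18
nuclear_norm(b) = 0.29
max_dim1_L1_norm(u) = 0.26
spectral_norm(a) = 1.65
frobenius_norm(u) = 0.28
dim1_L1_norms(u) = [0.2, 0.24, 0.26]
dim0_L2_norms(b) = [0.11, 0.18]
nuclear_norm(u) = 0.38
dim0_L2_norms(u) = [0.24, 0.11, 0.1]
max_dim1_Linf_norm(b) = 0.14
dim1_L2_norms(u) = [0.14, 0.14, 0.19]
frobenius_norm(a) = 1.94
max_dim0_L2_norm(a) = 1.49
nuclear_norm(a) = 2.67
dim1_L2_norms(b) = [0.11, 0.1, 0.15]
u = b @ a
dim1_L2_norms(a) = [1.54, 1.18]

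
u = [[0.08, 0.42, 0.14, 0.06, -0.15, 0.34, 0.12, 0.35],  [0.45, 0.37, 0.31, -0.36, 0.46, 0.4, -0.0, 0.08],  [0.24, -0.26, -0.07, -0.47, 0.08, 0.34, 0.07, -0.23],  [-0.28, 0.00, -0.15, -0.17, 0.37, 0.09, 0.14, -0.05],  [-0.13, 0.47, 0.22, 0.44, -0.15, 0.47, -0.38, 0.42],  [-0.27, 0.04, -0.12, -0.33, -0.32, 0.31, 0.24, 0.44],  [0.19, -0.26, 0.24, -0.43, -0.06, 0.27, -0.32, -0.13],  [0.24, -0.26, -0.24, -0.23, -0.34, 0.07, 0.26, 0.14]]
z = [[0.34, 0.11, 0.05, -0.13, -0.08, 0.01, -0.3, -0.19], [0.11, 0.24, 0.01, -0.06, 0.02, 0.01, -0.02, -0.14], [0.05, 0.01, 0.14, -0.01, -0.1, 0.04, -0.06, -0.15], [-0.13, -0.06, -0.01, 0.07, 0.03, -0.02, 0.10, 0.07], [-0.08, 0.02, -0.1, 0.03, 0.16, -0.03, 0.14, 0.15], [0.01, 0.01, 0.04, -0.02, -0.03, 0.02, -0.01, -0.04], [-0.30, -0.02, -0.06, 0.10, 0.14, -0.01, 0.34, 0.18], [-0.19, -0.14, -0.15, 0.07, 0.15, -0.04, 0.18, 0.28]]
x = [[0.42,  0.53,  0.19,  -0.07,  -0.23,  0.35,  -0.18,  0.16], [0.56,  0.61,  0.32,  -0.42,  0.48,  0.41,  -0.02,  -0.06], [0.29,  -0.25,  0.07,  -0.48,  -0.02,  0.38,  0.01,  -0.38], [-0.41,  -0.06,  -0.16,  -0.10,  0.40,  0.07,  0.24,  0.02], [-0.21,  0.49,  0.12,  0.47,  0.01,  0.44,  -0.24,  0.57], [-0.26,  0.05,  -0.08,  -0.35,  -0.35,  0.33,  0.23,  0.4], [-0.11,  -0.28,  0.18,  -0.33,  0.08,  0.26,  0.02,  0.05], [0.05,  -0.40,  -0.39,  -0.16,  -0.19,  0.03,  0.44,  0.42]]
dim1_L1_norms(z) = [1.21, 0.61, 0.56, 0.49, 0.71, 0.18, 1.15, 1.2]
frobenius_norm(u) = 2.22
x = u + z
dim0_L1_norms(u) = [1.88, 2.08, 1.49, 2.49, 1.93, 2.29, 1.53, 1.84]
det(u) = -0.00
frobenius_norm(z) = 1.03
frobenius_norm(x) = 2.45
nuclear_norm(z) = 1.60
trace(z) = 1.59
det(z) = -0.00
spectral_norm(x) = 1.48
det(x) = 0.00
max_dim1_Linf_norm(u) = 0.47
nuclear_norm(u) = 5.13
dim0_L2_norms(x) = [0.93, 1.1, 0.61, 0.95, 0.78, 0.9, 0.63, 0.92]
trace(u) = 0.19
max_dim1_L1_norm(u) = 2.68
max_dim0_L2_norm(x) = 1.1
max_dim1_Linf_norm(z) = 0.34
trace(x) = 1.78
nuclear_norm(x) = 5.74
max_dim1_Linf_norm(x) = 0.61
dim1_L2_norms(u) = [0.69, 0.97, 0.73, 0.54, 1.02, 0.8, 0.74, 0.67]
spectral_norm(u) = 1.30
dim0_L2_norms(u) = [0.73, 0.86, 0.57, 0.96, 0.79, 0.89, 0.64, 0.77]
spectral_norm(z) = 0.95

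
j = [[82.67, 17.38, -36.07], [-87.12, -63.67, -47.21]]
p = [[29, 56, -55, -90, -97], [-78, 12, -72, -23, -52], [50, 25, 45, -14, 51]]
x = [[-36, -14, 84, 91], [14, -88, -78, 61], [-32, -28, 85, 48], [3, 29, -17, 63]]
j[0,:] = [82.67, 17.38, -36.07]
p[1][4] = -52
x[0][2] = 84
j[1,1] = -63.67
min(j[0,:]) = -36.07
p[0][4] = -97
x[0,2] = 84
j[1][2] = -47.21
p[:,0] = [29, -78, 50]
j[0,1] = 17.38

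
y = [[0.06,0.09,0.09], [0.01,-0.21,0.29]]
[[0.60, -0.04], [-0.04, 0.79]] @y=[[0.04, 0.06, 0.04], [0.01, -0.17, 0.23]]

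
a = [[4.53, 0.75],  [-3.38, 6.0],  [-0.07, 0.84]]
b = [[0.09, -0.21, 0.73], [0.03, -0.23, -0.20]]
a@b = [[0.43, -1.12, 3.16], [-0.12, -0.67, -3.67], [0.02, -0.18, -0.22]]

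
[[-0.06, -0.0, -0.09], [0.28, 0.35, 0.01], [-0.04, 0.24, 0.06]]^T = [[-0.06, 0.28, -0.04], [-0.00, 0.35, 0.24], [-0.09, 0.01, 0.06]]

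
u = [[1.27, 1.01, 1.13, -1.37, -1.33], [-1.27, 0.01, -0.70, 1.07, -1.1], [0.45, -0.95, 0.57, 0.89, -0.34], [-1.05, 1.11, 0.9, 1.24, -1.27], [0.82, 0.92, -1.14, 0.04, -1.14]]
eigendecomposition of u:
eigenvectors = [[0.24+0.00j, (-0.35-0.39j), -0.35+0.39j, (-0.45+0j), -0.42+0.00j], [-0.57+0.00j, (-0.07-0.43j), (-0.07+0.43j), (0.52+0j), 0.16+0.00j], [(-0.49+0j), 0.04+0.11j, 0.04-0.11j, (-0.03+0j), -0.71+0.00j], [0.22+0.00j, (-0.33-0.32j), (-0.33+0.32j), 0.73+0.00j, (-0.51+0j)], [(-0.57+0j), (-0.56+0j), (-0.56-0j), 0.05+0.00j, 0.20+0.00j]]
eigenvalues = [(-1.55+0j), (-0.41+1.51j), (-0.41-1.51j), (2.55+0j), (1.78+0j)]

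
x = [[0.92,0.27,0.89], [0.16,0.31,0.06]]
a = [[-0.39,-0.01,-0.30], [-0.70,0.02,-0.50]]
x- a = [[1.31, 0.28, 1.19], [0.86, 0.29, 0.56]]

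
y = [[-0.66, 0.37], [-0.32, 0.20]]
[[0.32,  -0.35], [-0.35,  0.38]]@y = [[-0.1, 0.05], [0.11, -0.05]]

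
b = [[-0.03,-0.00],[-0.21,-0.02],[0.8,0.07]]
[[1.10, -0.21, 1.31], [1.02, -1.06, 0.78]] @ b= [[1.06, 0.1], [0.82, 0.08]]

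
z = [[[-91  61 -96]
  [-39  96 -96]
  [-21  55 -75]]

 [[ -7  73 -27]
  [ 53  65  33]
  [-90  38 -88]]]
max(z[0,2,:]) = 55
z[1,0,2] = -27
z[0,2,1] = 55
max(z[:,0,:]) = 73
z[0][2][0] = -21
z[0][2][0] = -21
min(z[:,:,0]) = -91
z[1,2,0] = -90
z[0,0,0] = -91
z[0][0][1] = 61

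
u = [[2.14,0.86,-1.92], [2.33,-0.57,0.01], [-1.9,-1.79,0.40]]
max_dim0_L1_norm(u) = 6.37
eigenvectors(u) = [[(0.74+0j), (0.14-0.31j), (0.14+0.31j)], [(0.37+0j), (-0.69+0j), (-0.69-0j)], [-0.57+0.00j, (-0.25-0.59j), -0.25+0.59j]]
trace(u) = 1.97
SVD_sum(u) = [[2.48, 0.94, -1.07], [1.58, 0.6, -0.68], [-2.07, -0.79, 0.89]] + [[-0.17, 0.3, -0.12], [0.71, -1.27, 0.51], [0.34, -0.61, 0.25]] + [[-0.17, -0.39, -0.73], [0.04, 0.09, 0.18], [-0.17, -0.39, -0.74]]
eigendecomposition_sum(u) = [[(2.53-0j), (0.99+0j), (-1.33-0j)],[(1.27-0j), 0.50+0.00j, -0.67-0.00j],[(-1.94+0j), (-0.76-0j), (1.02+0j)]] + [[-0.19+0.20j, -0.06-0.32j, (-0.3+0.05j)], [(0.53+0.2j), (-0.53+0.38j), 0.34+0.51j], [(0.02+0.52j), -0.52-0.32j, -0.31+0.47j]] + [[-0.19-0.20j, -0.06+0.32j, (-0.3-0.05j)], [(0.53-0.2j), (-0.53-0.38j), (0.34-0.51j)], [0.02-0.52j, (-0.52+0.32j), -0.31-0.47j]]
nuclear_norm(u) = 7.11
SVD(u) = [[-0.69,0.21,0.69], [-0.44,-0.88,-0.17], [0.58,-0.42,0.70]] @ diag([4.147186968039198, 1.7473166797605744, 1.2170968214387583]) @ [[-0.87, -0.33, 0.37],[-0.46, 0.82, -0.33],[-0.2, -0.46, -0.87]]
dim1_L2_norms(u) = [3.0, 2.4, 2.64]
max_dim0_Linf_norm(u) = 2.33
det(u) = 8.82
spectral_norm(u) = 4.15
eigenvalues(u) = [(4.05+0j), (-1.04+1.05j), (-1.04-1.05j)]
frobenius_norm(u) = 4.66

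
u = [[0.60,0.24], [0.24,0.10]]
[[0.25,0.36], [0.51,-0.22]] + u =[[0.85, 0.6], [0.75, -0.12]]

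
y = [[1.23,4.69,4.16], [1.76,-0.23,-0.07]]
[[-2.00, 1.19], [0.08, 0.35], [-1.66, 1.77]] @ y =[[-0.37,-9.65,-8.4],[0.71,0.29,0.31],[1.07,-8.19,-7.03]]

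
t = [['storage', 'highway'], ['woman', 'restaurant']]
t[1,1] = 'restaurant'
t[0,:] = ['storage', 'highway']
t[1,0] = 'woman'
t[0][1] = 'highway'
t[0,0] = 'storage'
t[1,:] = ['woman', 'restaurant']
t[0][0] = 'storage'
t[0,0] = 'storage'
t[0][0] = 'storage'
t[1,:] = ['woman', 'restaurant']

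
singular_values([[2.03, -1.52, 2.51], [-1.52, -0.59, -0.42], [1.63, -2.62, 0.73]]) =[4.6, 1.84, 1.02]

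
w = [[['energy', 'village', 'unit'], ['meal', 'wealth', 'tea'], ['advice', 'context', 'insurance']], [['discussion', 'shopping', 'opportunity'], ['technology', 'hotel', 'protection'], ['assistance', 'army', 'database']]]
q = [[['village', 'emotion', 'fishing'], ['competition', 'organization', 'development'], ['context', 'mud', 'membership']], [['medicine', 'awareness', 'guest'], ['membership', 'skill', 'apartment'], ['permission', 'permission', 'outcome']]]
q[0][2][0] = 'context'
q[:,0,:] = [['village', 'emotion', 'fishing'], ['medicine', 'awareness', 'guest']]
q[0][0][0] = 'village'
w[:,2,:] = [['advice', 'context', 'insurance'], ['assistance', 'army', 'database']]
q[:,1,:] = [['competition', 'organization', 'development'], ['membership', 'skill', 'apartment']]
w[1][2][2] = 'database'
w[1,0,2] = 'opportunity'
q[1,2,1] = 'permission'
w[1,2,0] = 'assistance'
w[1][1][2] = 'protection'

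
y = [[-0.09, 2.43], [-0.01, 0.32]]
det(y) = -0.004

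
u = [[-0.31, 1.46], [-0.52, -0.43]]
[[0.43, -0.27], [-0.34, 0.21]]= u @ [[0.35, -0.22],[0.37, -0.23]]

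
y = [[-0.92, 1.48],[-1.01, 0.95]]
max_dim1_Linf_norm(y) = 1.48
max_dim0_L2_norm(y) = 1.76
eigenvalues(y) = [(0.01+0.79j), (0.01-0.79j)]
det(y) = 0.62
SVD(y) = [[-0.78,-0.62], [-0.62,0.78]] @ diag([2.209170230376595, 0.28101048595706135]) @ [[0.61, -0.79], [-0.79, -0.61]]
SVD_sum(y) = [[-1.06, 1.37],[-0.84, 1.08]] + [[0.14, 0.11], [-0.17, -0.13]]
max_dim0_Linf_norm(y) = 1.48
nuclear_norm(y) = 2.49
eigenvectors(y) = [[(0.77+0j), (0.77-0j)], [0.49+0.41j, (0.49-0.41j)]]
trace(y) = 0.03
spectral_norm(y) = 2.21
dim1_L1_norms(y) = [2.4, 1.96]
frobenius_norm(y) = 2.23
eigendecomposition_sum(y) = [[-0.46+0.40j, 0.74-0.01j], [(-0.51+0.01j), 0.48+0.38j]] + [[-0.46-0.40j, 0.74+0.01j], [(-0.5-0.01j), (0.48-0.38j)]]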